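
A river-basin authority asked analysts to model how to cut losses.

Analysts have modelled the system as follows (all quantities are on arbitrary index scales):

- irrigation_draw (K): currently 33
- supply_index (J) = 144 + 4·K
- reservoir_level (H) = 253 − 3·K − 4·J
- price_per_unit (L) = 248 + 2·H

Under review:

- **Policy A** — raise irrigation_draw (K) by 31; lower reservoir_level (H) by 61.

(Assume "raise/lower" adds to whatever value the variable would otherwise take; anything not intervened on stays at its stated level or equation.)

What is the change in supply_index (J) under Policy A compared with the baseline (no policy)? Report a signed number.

Baseline:
  K = 33
  J = 144 + 4·33 = 276
Policy A (K + 31, H − 61):
  K = 33 + 31 = 64
  J = 144 + 4·64 = 400
Change in J: 400 − 276 = 124

124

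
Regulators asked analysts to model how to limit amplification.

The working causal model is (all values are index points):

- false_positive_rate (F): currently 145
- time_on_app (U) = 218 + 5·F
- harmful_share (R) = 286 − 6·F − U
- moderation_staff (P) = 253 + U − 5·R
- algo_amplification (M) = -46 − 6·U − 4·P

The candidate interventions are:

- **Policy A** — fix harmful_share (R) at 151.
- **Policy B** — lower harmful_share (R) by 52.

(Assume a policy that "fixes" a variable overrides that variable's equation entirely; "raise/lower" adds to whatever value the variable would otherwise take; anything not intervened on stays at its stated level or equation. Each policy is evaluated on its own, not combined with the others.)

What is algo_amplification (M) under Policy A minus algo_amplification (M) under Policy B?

Policy A (R := 151):
  F = 145
  U = 218 + 5·145 = 943
  R = 151
  P = 253 + 943 − 5·151 = 441
  M = -46 − 6·943 − 4·441 = -7468
Policy B (R − 52):
  F = 145
  U = 218 + 5·145 = 943
  R = 286 − 6·145 − 943 (−52 from intervention) = -1579
  P = 253 + 943 − 5·(-1579) = 9091
  M = -46 − 6·943 − 4·9091 = -42068
M: -7468 − (-42068) = 34600

34600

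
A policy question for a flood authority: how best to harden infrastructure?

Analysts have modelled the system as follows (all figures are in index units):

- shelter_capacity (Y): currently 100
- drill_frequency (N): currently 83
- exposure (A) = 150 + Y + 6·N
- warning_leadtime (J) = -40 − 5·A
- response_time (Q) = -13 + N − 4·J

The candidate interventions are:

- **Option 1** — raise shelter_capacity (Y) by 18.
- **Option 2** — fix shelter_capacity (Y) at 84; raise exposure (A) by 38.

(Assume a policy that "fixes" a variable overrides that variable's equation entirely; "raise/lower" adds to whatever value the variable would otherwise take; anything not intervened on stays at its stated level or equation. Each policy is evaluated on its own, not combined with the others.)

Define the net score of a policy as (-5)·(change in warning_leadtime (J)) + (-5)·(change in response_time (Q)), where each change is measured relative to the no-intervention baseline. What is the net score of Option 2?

-1650

Baseline:
  Y = 100
  N = 83
  A = 150 + 100 + 6·83 = 748
  J = -40 − 5·748 = -3780
  Q = -13 + 83 − 4·(-3780) = 15190
Option 2 (Y := 84, A + 38):
  Y = 84
  N = 83
  A = 150 + 84 + 6·83 (+38 from intervention) = 770
  J = -40 − 5·770 = -3890
  Q = -13 + 83 − 4·(-3890) = 15630
ΔJ = -3890 − (-3780) = -110; ΔQ = 15630 − 15190 = 440
Score = (-5)·(-110) + (-5)·440 = -1650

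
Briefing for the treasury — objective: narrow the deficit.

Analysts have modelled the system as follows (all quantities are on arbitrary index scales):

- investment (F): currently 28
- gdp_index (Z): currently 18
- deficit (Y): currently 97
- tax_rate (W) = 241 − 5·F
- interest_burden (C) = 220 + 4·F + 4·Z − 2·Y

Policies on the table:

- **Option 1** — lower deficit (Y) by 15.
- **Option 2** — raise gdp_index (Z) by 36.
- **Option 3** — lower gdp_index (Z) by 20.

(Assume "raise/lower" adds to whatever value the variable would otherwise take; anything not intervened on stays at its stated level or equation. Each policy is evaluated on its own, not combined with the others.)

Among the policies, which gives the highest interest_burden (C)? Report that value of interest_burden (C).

Option 1 (Y − 15):
  F = 28
  Z = 18
  Y = 97 − 15 = 82
  C = 220 + 4·28 + 4·18 − 2·82 = 240
Option 2 (Z + 36):
  F = 28
  Z = 18 + 36 = 54
  Y = 97
  C = 220 + 4·28 + 4·54 − 2·97 = 354
Option 3 (Z − 20):
  F = 28
  Z = 18 − 20 = -2
  Y = 97
  C = 220 + 4·28 + 4·(-2) − 2·97 = 130
Comparing — Option 1: C=240, Option 2: C=354, Option 3: C=130. Highest is 354 (Option 2).

354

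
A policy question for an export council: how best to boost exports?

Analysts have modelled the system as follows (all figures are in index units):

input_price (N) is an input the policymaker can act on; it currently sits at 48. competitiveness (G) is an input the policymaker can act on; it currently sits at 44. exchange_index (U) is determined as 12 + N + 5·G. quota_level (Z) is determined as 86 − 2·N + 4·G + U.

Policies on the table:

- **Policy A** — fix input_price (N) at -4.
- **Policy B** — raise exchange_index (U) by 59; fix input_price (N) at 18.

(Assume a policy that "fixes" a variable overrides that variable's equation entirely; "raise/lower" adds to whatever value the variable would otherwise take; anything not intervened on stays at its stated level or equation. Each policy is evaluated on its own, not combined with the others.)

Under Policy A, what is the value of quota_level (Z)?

498

Policy A (N := -4):
  N = -4
  G = 44
  U = 12 + (-4) + 5·44 = 228
  Z = 86 − 2·(-4) + 4·44 + 228 = 498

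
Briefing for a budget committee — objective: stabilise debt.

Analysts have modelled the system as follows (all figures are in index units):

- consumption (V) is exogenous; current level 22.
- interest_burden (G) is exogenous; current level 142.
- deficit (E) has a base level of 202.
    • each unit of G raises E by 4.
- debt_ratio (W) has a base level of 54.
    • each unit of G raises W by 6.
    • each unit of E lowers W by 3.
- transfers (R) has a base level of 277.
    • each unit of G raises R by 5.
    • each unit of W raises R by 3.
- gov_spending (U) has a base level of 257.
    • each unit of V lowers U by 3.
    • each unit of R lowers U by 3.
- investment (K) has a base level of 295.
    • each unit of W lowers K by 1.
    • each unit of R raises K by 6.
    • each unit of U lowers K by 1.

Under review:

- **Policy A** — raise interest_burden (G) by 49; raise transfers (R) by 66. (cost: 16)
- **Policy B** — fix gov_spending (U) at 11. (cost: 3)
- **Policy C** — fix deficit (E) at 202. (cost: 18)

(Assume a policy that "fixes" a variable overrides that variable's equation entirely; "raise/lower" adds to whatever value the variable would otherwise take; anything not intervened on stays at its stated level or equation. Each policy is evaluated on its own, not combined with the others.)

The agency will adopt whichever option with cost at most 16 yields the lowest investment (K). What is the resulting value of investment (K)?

Policy A (G + 49, R + 66):
  V = 22
  G = 142 + 49 = 191
  E = 202 + 4·191 = 966
  W = 54 + 6·191 − 3·966 = -1698
  R = 277 + 5·191 + 3·(-1698) (+66 from intervention) = -3796
  U = 257 − 3·22 − 3·(-3796) = 11579
  K = 295 − (-1698) + 6·(-3796) − 11579 = -32362
Policy B (U := 11):
  V = 22
  G = 142
  E = 202 + 4·142 = 770
  W = 54 + 6·142 − 3·770 = -1404
  R = 277 + 5·142 + 3·(-1404) = -3225
  U = 11
  K = 295 − (-1404) + 6·(-3225) − 11 = -17662
Comparing — Policy A: K=-32362, Policy B: K=-17662. Lowest is -32362 (Policy A).

-32362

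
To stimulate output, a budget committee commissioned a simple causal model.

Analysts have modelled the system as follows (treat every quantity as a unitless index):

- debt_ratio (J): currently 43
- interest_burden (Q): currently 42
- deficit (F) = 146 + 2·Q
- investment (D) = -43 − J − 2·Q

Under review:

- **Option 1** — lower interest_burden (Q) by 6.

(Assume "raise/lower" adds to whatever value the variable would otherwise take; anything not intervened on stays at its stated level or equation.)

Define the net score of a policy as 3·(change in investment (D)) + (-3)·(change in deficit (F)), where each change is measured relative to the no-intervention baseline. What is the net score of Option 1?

Baseline:
  J = 43
  Q = 42
  F = 146 + 2·42 = 230
  D = -43 − 43 − 2·42 = -170
Option 1 (Q − 6):
  J = 43
  Q = 42 − 6 = 36
  F = 146 + 2·36 = 218
  D = -43 − 43 − 2·36 = -158
ΔD = -158 − (-170) = 12; ΔF = 218 − 230 = -12
Score = 3·12 + (-3)·(-12) = 72

72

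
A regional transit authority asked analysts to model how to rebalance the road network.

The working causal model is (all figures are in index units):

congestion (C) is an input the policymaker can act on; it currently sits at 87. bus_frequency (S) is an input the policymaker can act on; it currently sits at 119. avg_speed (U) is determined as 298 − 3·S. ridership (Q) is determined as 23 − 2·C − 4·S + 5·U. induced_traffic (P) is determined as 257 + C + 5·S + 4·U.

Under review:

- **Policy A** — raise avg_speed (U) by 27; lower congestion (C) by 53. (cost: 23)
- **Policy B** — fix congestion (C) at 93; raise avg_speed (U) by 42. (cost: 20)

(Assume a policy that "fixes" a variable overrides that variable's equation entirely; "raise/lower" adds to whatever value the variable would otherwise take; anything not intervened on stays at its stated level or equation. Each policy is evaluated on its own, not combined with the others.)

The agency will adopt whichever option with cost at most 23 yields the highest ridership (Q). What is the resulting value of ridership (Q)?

-681

Policy A (U + 27, C − 53):
  C = 87 − 53 = 34
  S = 119
  U = 298 − 3·119 (+27 from intervention) = -32
  Q = 23 − 2·34 − 4·119 + 5·(-32) = -681
Policy B (C := 93, U + 42):
  C = 93
  S = 119
  U = 298 − 3·119 (+42 from intervention) = -17
  Q = 23 − 2·93 − 4·119 + 5·(-17) = -724
Comparing — Policy A: Q=-681, Policy B: Q=-724. Highest is -681 (Policy A).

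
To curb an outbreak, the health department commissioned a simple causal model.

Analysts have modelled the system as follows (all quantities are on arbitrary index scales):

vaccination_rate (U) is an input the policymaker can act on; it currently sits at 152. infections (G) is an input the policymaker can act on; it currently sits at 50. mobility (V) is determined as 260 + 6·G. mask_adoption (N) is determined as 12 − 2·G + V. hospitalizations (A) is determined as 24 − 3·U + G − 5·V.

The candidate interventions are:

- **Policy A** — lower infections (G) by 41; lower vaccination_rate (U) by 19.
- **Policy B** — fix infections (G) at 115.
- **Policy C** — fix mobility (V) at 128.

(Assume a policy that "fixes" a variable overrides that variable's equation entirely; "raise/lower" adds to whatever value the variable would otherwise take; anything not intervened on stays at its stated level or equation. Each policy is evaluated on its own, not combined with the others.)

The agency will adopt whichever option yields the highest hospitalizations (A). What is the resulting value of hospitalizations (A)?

-1022

Policy A (G − 41, U − 19):
  U = 152 − 19 = 133
  G = 50 − 41 = 9
  V = 260 + 6·9 = 314
  A = 24 − 3·133 + 9 − 5·314 = -1936
Policy B (G := 115):
  U = 152
  G = 115
  V = 260 + 6·115 = 950
  A = 24 − 3·152 + 115 − 5·950 = -5067
Policy C (V := 128):
  U = 152
  G = 50
  V = 128
  A = 24 − 3·152 + 50 − 5·128 = -1022
Comparing — Policy A: A=-1936, Policy B: A=-5067, Policy C: A=-1022. Highest is -1022 (Policy C).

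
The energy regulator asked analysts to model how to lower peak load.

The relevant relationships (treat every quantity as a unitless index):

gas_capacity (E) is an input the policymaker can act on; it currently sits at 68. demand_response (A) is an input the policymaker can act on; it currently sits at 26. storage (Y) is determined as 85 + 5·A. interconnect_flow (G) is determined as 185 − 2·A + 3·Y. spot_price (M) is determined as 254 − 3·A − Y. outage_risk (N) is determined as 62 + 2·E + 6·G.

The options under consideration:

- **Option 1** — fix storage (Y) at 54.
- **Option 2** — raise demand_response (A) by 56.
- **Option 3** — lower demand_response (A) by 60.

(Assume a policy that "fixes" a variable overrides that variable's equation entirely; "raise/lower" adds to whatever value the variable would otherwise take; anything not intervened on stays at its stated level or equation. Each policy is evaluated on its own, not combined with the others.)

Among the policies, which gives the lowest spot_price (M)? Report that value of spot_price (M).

-487

Option 1 (Y := 54):
  A = 26
  Y = 54
  M = 254 − 3·26 − 54 = 122
Option 2 (A + 56):
  A = 26 + 56 = 82
  Y = 85 + 5·82 = 495
  M = 254 − 3·82 − 495 = -487
Option 3 (A − 60):
  A = 26 − 60 = -34
  Y = 85 + 5·(-34) = -85
  M = 254 − 3·(-34) − (-85) = 441
Comparing — Option 1: M=122, Option 2: M=-487, Option 3: M=441. Lowest is -487 (Option 2).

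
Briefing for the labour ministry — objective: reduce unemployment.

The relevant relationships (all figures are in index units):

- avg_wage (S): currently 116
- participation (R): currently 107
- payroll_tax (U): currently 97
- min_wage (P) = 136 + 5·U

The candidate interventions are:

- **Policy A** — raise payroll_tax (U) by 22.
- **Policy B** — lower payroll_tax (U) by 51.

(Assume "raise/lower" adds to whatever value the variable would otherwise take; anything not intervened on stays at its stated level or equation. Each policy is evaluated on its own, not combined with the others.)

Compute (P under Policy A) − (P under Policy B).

365

Policy A (U + 22):
  U = 97 + 22 = 119
  P = 136 + 5·119 = 731
Policy B (U − 51):
  U = 97 − 51 = 46
  P = 136 + 5·46 = 366
P: 731 − 366 = 365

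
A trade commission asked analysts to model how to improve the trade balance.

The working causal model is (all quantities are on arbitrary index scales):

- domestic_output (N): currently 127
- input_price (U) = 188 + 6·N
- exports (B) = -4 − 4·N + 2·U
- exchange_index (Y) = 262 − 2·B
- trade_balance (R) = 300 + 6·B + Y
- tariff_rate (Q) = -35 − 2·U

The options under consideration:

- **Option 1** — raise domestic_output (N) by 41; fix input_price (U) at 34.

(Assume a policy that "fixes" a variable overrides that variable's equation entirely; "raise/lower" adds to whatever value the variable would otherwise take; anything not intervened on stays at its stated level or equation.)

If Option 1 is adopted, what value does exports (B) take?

Option 1 (N + 41, U := 34):
  N = 127 + 41 = 168
  U = 34
  B = -4 − 4·168 + 2·34 = -608

-608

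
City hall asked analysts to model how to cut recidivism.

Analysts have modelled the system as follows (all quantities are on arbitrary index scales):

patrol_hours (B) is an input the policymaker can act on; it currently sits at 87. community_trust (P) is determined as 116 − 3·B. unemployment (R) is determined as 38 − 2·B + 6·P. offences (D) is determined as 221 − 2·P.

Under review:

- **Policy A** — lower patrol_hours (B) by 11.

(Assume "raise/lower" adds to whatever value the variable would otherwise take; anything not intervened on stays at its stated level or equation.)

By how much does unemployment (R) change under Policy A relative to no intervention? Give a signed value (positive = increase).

220

Baseline:
  B = 87
  P = 116 − 3·87 = -145
  R = 38 − 2·87 + 6·(-145) = -1006
Policy A (B − 11):
  B = 87 − 11 = 76
  P = 116 − 3·76 = -112
  R = 38 − 2·76 + 6·(-112) = -786
Change in R: -786 − (-1006) = 220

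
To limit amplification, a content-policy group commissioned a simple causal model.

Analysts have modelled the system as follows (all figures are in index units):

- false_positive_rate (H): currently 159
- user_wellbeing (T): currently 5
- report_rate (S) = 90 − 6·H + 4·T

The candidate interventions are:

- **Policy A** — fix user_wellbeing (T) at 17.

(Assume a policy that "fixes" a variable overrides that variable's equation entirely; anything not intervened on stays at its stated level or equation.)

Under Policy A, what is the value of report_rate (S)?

-796

Policy A (T := 17):
  H = 159
  T = 17
  S = 90 − 6·159 + 4·17 = -796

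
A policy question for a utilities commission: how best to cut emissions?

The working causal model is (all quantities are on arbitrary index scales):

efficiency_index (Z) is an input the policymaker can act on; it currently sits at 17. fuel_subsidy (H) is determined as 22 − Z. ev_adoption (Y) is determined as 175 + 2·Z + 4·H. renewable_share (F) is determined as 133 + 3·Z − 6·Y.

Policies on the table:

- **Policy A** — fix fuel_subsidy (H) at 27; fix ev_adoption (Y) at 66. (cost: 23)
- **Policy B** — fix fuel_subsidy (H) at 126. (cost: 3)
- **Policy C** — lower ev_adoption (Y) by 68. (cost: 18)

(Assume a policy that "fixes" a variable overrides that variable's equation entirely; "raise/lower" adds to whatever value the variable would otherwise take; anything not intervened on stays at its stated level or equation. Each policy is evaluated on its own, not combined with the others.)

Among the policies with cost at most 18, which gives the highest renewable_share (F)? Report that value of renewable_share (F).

Policy B (H := 126):
  Z = 17
  H = 126
  Y = 175 + 2·17 + 4·126 = 713
  F = 133 + 3·17 − 6·713 = -4094
Policy C (Y − 68):
  Z = 17
  H = 22 − 17 = 5
  Y = 175 + 2·17 + 4·5 (−68 from intervention) = 161
  F = 133 + 3·17 − 6·161 = -782
Comparing — Policy B: F=-4094, Policy C: F=-782. Highest is -782 (Policy C).

-782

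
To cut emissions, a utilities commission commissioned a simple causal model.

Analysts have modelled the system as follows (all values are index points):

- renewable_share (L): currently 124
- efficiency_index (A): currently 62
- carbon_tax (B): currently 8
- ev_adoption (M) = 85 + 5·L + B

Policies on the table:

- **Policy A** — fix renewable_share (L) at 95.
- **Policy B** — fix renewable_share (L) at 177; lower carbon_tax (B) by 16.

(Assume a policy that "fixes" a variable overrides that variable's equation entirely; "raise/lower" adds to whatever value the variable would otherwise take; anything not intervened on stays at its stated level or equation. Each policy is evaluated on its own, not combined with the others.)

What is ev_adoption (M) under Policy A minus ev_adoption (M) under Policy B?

-394

Policy A (L := 95):
  L = 95
  B = 8
  M = 85 + 5·95 + 8 = 568
Policy B (L := 177, B − 16):
  L = 177
  B = 8 − 16 = -8
  M = 85 + 5·177 + (-8) = 962
M: 568 − 962 = -394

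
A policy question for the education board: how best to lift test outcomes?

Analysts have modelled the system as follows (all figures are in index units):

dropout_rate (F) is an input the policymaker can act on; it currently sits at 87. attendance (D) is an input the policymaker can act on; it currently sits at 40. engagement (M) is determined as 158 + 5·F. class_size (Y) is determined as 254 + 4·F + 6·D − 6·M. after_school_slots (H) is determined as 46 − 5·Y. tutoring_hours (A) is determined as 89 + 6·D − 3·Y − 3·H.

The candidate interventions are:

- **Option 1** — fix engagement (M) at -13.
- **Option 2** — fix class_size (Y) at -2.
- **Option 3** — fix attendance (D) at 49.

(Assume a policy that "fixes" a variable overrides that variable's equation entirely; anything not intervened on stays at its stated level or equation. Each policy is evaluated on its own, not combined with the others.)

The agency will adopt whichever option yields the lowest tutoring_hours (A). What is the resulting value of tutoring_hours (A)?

Option 1 (M := -13):
  F = 87
  D = 40
  M = -13
  Y = 254 + 4·87 + 6·40 − 6·(-13) = 920
  H = 46 − 5·920 = -4554
  A = 89 + 6·40 − 3·920 − 3·(-4554) = 11231
Option 2 (Y := -2):
  F = 87
  D = 40
  M = 158 + 5·87 = 593
  Y = -2
  H = 46 − 5·(-2) = 56
  A = 89 + 6·40 − 3·(-2) − 3·56 = 167
Option 3 (D := 49):
  F = 87
  D = 49
  M = 158 + 5·87 = 593
  Y = 254 + 4·87 + 6·49 − 6·593 = -2662
  H = 46 − 5·(-2662) = 13356
  A = 89 + 6·49 − 3·(-2662) − 3·13356 = -31699
Comparing — Option 1: A=11231, Option 2: A=167, Option 3: A=-31699. Lowest is -31699 (Option 3).

-31699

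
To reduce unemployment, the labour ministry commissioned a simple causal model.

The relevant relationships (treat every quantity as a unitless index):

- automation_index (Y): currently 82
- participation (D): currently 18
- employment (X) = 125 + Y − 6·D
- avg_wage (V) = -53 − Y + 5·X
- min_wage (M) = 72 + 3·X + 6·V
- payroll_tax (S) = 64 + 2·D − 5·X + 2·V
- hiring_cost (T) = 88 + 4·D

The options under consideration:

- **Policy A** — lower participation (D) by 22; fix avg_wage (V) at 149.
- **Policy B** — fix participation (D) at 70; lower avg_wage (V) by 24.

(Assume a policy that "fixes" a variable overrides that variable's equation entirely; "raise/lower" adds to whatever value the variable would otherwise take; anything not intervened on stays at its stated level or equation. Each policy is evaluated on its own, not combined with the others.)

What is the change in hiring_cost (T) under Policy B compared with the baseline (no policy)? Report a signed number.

208

Baseline:
  D = 18
  T = 88 + 4·18 = 160
Policy B (D := 70, V − 24):
  D = 70
  T = 88 + 4·70 = 368
Change in T: 368 − 160 = 208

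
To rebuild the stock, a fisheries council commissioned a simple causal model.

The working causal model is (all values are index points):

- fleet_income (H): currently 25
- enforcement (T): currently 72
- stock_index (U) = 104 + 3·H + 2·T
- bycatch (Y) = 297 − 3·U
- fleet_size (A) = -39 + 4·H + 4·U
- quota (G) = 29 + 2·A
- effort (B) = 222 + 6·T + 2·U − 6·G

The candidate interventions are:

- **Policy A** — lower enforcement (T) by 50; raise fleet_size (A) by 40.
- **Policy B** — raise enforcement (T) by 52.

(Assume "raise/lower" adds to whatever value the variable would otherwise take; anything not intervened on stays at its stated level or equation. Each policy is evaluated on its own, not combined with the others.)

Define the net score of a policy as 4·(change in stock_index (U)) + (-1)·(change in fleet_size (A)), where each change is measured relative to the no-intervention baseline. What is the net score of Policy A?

Baseline:
  H = 25
  T = 72
  U = 104 + 3·25 + 2·72 = 323
  A = -39 + 4·25 + 4·323 = 1353
Policy A (T − 50, A + 40):
  H = 25
  T = 72 − 50 = 22
  U = 104 + 3·25 + 2·22 = 223
  A = -39 + 4·25 + 4·223 (+40 from intervention) = 993
ΔU = 223 − 323 = -100; ΔA = 993 − 1353 = -360
Score = 4·(-100) + (-1)·(-360) = -40

-40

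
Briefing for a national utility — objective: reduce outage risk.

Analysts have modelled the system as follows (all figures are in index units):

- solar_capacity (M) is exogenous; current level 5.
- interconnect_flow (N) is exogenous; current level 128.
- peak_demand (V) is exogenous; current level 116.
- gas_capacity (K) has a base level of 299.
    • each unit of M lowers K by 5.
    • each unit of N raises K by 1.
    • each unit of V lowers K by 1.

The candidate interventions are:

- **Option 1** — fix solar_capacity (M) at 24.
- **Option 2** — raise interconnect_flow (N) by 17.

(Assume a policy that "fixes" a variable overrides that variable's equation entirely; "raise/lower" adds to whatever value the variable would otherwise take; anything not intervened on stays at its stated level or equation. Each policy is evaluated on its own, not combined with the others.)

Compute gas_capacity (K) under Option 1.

Option 1 (M := 24):
  M = 24
  N = 128
  V = 116
  K = 299 − 5·24 + 128 − 116 = 191

191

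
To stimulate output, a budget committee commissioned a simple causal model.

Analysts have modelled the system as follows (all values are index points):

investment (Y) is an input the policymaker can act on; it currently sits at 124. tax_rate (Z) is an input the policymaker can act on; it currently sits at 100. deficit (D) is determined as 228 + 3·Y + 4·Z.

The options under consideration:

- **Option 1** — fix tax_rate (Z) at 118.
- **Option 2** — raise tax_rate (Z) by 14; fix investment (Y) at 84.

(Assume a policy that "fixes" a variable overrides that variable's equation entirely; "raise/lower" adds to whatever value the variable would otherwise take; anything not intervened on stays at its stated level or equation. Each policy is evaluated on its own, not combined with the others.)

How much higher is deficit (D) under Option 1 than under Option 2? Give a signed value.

136

Option 1 (Z := 118):
  Y = 124
  Z = 118
  D = 228 + 3·124 + 4·118 = 1072
Option 2 (Z + 14, Y := 84):
  Y = 84
  Z = 100 + 14 = 114
  D = 228 + 3·84 + 4·114 = 936
D: 1072 − 936 = 136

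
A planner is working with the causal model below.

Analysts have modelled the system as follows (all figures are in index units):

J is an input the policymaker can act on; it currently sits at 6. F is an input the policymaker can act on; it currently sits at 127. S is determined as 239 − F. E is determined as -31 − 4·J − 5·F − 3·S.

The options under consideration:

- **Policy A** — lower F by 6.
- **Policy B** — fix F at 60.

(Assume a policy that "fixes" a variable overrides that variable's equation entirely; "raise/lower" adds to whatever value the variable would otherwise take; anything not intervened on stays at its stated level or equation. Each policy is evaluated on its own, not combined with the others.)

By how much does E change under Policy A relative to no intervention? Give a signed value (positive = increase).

Baseline:
  J = 6
  F = 127
  S = 239 − 127 = 112
  E = -31 − 4·6 − 5·127 − 3·112 = -1026
Policy A (F − 6):
  J = 6
  F = 127 − 6 = 121
  S = 239 − 121 = 118
  E = -31 − 4·6 − 5·121 − 3·118 = -1014
Change in E: -1014 − (-1026) = 12

12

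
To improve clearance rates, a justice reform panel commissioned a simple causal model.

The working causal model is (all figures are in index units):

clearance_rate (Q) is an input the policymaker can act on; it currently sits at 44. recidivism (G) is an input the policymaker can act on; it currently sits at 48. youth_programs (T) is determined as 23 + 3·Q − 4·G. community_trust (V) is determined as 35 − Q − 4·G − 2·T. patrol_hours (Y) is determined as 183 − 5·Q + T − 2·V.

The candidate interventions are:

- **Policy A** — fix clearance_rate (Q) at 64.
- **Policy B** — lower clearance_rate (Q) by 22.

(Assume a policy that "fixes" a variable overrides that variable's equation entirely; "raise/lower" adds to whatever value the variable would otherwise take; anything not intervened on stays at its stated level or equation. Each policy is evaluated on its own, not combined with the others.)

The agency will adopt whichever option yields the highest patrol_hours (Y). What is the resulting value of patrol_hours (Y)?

420

Policy A (Q := 64):
  Q = 64
  G = 48
  T = 23 + 3·64 − 4·48 = 23
  V = 35 − 64 − 4·48 − 2·23 = -267
  Y = 183 − 5·64 + 23 − 2·(-267) = 420
Policy B (Q − 22):
  Q = 44 − 22 = 22
  G = 48
  T = 23 + 3·22 − 4·48 = -103
  V = 35 − 22 − 4·48 − 2·(-103) = 27
  Y = 183 − 5·22 + (-103) − 2·27 = -84
Comparing — Policy A: Y=420, Policy B: Y=-84. Highest is 420 (Policy A).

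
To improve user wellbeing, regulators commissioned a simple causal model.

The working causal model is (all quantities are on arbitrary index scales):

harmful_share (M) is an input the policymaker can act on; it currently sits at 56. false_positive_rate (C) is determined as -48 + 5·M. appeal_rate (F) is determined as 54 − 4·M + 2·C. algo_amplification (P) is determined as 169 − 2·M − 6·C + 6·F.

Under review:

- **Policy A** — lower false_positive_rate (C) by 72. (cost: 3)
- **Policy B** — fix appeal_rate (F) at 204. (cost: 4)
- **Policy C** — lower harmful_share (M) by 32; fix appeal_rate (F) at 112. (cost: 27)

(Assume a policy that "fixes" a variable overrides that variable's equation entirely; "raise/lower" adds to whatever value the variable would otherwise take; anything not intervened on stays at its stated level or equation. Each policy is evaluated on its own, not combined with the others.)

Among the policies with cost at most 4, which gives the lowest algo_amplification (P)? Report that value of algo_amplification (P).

-111

Policy A (C − 72):
  M = 56
  C = -48 + 5·56 (−72 from intervention) = 160
  F = 54 − 4·56 + 2·160 = 150
  P = 169 − 2·56 − 6·160 + 6·150 = -3
Policy B (F := 204):
  M = 56
  C = -48 + 5·56 = 232
  F = 204
  P = 169 − 2·56 − 6·232 + 6·204 = -111
Comparing — Policy A: P=-3, Policy B: P=-111. Lowest is -111 (Policy B).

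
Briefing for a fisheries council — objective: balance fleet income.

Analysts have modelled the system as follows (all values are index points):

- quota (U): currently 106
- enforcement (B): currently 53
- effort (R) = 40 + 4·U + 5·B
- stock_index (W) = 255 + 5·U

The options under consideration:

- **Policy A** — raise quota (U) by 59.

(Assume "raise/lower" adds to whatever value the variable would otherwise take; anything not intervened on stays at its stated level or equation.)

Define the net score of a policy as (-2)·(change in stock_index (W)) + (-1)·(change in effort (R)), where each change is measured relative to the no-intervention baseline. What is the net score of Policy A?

-826

Baseline:
  U = 106
  B = 53
  R = 40 + 4·106 + 5·53 = 729
  W = 255 + 5·106 = 785
Policy A (U + 59):
  U = 106 + 59 = 165
  B = 53
  R = 40 + 4·165 + 5·53 = 965
  W = 255 + 5·165 = 1080
ΔW = 1080 − 785 = 295; ΔR = 965 − 729 = 236
Score = (-2)·295 + (-1)·236 = -826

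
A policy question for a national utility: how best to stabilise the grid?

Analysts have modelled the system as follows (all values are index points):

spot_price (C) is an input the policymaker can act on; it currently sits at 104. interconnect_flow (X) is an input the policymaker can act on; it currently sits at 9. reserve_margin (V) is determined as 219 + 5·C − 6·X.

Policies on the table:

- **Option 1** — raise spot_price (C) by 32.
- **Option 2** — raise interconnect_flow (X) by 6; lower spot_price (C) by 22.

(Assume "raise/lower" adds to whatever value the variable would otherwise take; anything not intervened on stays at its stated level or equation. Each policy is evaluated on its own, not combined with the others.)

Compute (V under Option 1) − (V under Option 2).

306

Option 1 (C + 32):
  C = 104 + 32 = 136
  X = 9
  V = 219 + 5·136 − 6·9 = 845
Option 2 (X + 6, C − 22):
  C = 104 − 22 = 82
  X = 9 + 6 = 15
  V = 219 + 5·82 − 6·15 = 539
V: 845 − 539 = 306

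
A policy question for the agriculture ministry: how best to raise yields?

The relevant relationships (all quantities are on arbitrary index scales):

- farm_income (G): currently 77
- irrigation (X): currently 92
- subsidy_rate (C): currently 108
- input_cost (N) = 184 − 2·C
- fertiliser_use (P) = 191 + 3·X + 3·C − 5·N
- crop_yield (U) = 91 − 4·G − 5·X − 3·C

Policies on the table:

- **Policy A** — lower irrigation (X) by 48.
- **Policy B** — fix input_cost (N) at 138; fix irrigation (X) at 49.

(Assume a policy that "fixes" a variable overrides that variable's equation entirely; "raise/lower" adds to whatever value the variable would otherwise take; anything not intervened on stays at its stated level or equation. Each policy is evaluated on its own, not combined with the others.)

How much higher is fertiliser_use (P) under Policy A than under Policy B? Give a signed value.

835

Policy A (X − 48):
  X = 92 − 48 = 44
  C = 108
  N = 184 − 2·108 = -32
  P = 191 + 3·44 + 3·108 − 5·(-32) = 807
Policy B (N := 138, X := 49):
  X = 49
  C = 108
  N = 138
  P = 191 + 3·49 + 3·108 − 5·138 = -28
P: 807 − (-28) = 835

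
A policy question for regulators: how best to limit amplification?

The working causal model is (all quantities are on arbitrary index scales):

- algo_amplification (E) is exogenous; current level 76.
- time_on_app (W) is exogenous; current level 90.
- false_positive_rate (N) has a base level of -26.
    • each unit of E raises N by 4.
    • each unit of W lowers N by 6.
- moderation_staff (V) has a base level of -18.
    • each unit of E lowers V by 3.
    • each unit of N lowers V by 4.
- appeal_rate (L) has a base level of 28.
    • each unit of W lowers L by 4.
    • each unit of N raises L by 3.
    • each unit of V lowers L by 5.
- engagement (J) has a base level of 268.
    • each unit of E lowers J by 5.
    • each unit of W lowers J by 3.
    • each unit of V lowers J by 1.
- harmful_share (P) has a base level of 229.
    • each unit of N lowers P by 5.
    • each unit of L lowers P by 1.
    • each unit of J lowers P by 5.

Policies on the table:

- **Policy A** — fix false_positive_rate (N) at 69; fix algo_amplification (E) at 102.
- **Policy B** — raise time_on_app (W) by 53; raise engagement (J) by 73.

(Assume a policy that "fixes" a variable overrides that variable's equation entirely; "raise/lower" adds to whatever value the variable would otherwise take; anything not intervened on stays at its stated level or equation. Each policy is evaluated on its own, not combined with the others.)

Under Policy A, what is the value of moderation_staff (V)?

Policy A (N := 69, E := 102):
  E = 102
  W = 90
  N = 69
  V = -18 − 3·102 − 4·69 = -600

-600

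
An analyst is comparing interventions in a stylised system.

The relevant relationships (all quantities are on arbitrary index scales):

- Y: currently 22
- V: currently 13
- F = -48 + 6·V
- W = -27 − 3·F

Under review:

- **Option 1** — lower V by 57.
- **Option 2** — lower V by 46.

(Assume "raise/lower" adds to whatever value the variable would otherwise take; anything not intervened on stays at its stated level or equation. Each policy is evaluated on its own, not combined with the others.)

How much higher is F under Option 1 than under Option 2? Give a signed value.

-66

Option 1 (V − 57):
  V = 13 − 57 = -44
  F = -48 + 6·(-44) = -312
Option 2 (V − 46):
  V = 13 − 46 = -33
  F = -48 + 6·(-33) = -246
F: -312 − (-246) = -66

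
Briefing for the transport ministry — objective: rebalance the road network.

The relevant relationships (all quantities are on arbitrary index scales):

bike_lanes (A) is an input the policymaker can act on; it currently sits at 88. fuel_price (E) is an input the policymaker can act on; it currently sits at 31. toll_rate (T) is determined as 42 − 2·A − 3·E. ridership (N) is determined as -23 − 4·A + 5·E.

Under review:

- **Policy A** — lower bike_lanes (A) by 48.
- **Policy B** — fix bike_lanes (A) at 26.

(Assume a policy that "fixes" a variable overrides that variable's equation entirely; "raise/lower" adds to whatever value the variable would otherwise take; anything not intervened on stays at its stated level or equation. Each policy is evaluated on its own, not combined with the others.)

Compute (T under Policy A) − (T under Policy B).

-28

Policy A (A − 48):
  A = 88 − 48 = 40
  E = 31
  T = 42 − 2·40 − 3·31 = -131
Policy B (A := 26):
  A = 26
  E = 31
  T = 42 − 2·26 − 3·31 = -103
T: -131 − (-103) = -28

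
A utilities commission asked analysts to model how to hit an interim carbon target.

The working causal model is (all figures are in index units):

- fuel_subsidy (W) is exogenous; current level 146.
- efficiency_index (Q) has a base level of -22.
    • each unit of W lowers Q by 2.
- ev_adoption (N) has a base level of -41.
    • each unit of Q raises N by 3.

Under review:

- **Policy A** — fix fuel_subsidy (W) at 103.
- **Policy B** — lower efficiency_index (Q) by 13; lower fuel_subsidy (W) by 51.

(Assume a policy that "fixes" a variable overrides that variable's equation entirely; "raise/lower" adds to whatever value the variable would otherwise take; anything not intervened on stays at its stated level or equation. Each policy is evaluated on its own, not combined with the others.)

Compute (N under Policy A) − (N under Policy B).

-9

Policy A (W := 103):
  W = 103
  Q = -22 − 2·103 = -228
  N = -41 + 3·(-228) = -725
Policy B (Q − 13, W − 51):
  W = 146 − 51 = 95
  Q = -22 − 2·95 (−13 from intervention) = -225
  N = -41 + 3·(-225) = -716
N: -725 − (-716) = -9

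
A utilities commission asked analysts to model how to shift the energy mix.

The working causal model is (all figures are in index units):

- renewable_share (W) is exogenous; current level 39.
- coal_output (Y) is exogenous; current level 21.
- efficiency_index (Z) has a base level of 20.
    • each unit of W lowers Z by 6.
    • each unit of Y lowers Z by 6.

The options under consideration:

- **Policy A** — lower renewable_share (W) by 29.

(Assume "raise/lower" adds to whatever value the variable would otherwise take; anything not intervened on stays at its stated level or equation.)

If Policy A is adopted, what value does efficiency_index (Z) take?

Policy A (W − 29):
  W = 39 − 29 = 10
  Y = 21
  Z = 20 − 6·10 − 6·21 = -166

-166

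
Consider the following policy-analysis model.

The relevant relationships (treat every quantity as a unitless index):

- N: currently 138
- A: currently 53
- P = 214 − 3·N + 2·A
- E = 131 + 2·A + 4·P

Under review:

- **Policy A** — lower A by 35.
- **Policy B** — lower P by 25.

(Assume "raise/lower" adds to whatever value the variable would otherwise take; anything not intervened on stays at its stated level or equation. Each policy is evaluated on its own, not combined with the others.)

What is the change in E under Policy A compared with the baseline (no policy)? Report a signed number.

-350

Baseline:
  N = 138
  A = 53
  P = 214 − 3·138 + 2·53 = -94
  E = 131 + 2·53 + 4·(-94) = -139
Policy A (A − 35):
  N = 138
  A = 53 − 35 = 18
  P = 214 − 3·138 + 2·18 = -164
  E = 131 + 2·18 + 4·(-164) = -489
Change in E: -489 − (-139) = -350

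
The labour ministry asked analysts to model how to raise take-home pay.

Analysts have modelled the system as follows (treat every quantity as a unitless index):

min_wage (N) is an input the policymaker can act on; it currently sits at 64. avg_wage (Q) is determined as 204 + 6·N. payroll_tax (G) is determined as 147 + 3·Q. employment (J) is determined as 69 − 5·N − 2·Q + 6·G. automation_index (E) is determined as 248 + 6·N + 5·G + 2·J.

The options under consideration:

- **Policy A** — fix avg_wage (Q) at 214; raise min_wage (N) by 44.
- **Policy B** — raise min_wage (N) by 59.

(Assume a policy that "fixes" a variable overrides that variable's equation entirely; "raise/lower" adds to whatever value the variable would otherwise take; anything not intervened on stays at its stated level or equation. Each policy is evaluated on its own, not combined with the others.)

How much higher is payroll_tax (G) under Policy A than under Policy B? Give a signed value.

-2184

Policy A (Q := 214, N + 44):
  N = 64 + 44 = 108
  Q = 214
  G = 147 + 3·214 = 789
Policy B (N + 59):
  N = 64 + 59 = 123
  Q = 204 + 6·123 = 942
  G = 147 + 3·942 = 2973
G: 789 − 2973 = -2184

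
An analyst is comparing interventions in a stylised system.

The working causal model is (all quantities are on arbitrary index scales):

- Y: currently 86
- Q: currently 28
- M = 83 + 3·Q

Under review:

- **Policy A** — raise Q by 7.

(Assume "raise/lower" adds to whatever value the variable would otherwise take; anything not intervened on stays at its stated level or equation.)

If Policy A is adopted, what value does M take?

188

Policy A (Q + 7):
  Q = 28 + 7 = 35
  M = 83 + 3·35 = 188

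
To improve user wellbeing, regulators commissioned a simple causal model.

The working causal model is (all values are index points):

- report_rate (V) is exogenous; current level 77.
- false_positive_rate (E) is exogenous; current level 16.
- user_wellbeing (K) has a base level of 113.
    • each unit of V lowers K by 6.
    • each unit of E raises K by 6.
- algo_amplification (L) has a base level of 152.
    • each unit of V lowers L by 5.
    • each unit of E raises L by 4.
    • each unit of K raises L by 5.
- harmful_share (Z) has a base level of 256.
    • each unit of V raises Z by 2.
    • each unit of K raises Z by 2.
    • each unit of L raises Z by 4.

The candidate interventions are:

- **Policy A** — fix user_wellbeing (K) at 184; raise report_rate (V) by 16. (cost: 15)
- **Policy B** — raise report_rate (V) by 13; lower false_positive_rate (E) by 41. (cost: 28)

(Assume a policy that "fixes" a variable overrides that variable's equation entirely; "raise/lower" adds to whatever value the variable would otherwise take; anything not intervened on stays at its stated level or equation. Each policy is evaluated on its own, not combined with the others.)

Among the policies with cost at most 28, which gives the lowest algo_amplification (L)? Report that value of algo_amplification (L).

Policy A (K := 184, V + 16):
  V = 77 + 16 = 93
  E = 16
  K = 184
  L = 152 − 5·93 + 4·16 + 5·184 = 671
Policy B (V + 13, E − 41):
  V = 77 + 13 = 90
  E = 16 − 41 = -25
  K = 113 − 6·90 + 6·(-25) = -577
  L = 152 − 5·90 + 4·(-25) + 5·(-577) = -3283
Comparing — Policy A: L=671, Policy B: L=-3283. Lowest is -3283 (Policy B).

-3283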